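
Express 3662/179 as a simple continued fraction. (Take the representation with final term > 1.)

[20; 2, 5, 2, 7]

3662 = 20×179 + 82
179 = 2×82 + 15
82 = 5×15 + 7
15 = 2×7 + 1
7 = 7×1 + 0  (stop)
So 3662/179 = [20; 2, 5, 2, 7].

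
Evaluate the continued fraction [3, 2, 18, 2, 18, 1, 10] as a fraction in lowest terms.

56539/16215

Using pₖ = aₖpₖ₋₁ + pₖ₋₂ and qₖ = aₖqₖ₋₁ + qₖ₋₂:
  k=0: a=3, p=3, q=1
  k=1: a=2, p=7, q=2
  k=2: a=18, p=129, q=37
  k=3: a=2, p=265, q=76
  k=4: a=18, p=4899, q=1405
  k=5: a=1, p=5164, q=1481
  k=6: a=10, p=56539, q=16215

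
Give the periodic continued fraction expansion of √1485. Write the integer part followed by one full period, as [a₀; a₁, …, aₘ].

[38; 1, 1, 6, 1, 1, 76]

a₀ = ⌊√1485⌋ = 38.
With m₀=0, d₀=1 and mₖ₊₁ = dₖaₖ − mₖ, dₖ₊₁ = (n − mₖ₊₁²)/dₖ, aₖ₊₁ = ⌊(a₀+mₖ₊₁)/dₖ₊₁⌋:
  k=1: m=38, d=41, a=1
  k=2: m=3, d=36, a=1
  k=3: m=33, d=11, a=6
  k=4: m=33, d=36, a=1
  k=5: m=3, d=41, a=1
  k=6: m=38, d=1, a=76
d=1 and a=2a₀=76 at k=6, so the next step gives (m, d) = (38, 41) again — its k=1 value — and the period has length 6.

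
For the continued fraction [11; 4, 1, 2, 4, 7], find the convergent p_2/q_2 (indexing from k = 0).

Using pₖ = aₖpₖ₋₁ + pₖ₋₂, qₖ = aₖqₖ₋₁ + qₖ₋₂ (with p₋₁=1, p₋₂=0, q₋₁=0, q₋₂=1):
  k=0: a=11, p=11, q=1
  k=1: a=4, p=45, q=4
  k=2: a=1, p=56, q=5

56/5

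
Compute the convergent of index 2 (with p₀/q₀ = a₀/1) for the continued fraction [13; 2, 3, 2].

94/7

Using pₖ = aₖpₖ₋₁ + pₖ₋₂, qₖ = aₖqₖ₋₁ + qₖ₋₂ (with p₋₁=1, p₋₂=0, q₋₁=0, q₋₂=1):
  k=0: a=13, p=13, q=1
  k=1: a=2, p=27, q=2
  k=2: a=3, p=94, q=7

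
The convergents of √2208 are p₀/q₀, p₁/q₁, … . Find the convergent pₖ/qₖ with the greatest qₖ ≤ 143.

√2208 = [46; 1, 92, …] (period length 2).
Convergents:
  p_0/q_0 = 46/1
  p_1/q_1 = 47/1
  p_2/q_2 = 4370/93
  p_3/q_3 = 4417/94
  p_4/q_4 = 410734/8741
q_3 = 94 ≤ 143 < 8741 = q_4, so the answer is 4417/94.

4417/94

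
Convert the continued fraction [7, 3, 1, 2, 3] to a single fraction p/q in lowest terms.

269/37

Fold from the inside: start with 3/1.
  2 + 1/3 = 7/3
  1 + 3/7 = 10/7
  3 + 7/10 = 37/10
  7 + 10/37 = 269/37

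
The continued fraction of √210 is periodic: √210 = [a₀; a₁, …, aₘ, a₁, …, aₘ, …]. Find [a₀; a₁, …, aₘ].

a₀ = ⌊√210⌋ = 14.
With m₀=0, d₀=1 and mₖ₊₁ = dₖaₖ − mₖ, dₖ₊₁ = (n − mₖ₊₁²)/dₖ, aₖ₊₁ = ⌊(a₀+mₖ₊₁)/dₖ₊₁⌋:
  k=1: m=14, d=14, a=2
  k=2: m=14, d=1, a=28
d=1 and a=2a₀=28 at k=2, so the next step gives (m, d) = (14, 14) again — its k=1 value — and the period has length 2.

[14; 2, 28]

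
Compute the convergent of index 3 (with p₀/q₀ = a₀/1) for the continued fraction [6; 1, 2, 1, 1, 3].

27/4

Using pₖ = aₖpₖ₋₁ + pₖ₋₂, qₖ = aₖqₖ₋₁ + qₖ₋₂ (with p₋₁=1, p₋₂=0, q₋₁=0, q₋₂=1):
  k=0: a=6, p=6, q=1
  k=1: a=1, p=7, q=1
  k=2: a=2, p=20, q=3
  k=3: a=1, p=27, q=4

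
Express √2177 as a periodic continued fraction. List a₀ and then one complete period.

[46; 1, 1, 1, 12, 1, 1, 1, 92]

a₀ = ⌊√2177⌋ = 46.
With m₀=0, d₀=1 and mₖ₊₁ = dₖaₖ − mₖ, dₖ₊₁ = (n − mₖ₊₁²)/dₖ, aₖ₊₁ = ⌊(a₀+mₖ₊₁)/dₖ₊₁⌋:
  k=1: m=46, d=61, a=1
  k=2: m=15, d=32, a=1
  k=3: m=17, d=59, a=1
  k=4: m=42, d=7, a=12
  k=5: m=42, d=59, a=1
  k=6: m=17, d=32, a=1
  k=7: m=15, d=61, a=1
  k=8: m=46, d=1, a=92
d=1 and a=2a₀=92 at k=8, so the next step gives (m, d) = (46, 61) again — its k=1 value — and the period has length 8.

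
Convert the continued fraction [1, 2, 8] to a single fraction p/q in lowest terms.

Fold from the inside: start with 8/1.
  2 + 1/8 = 17/8
  1 + 8/17 = 25/17

25/17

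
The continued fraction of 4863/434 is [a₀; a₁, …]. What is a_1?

4

4863 = 11·434 + 89   →  a_0 = 11
434 = 4·89 + 78   →  a_1 = 4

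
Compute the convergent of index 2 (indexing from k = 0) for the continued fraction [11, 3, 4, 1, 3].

147/13

Using pₖ = aₖpₖ₋₁ + pₖ₋₂, qₖ = aₖqₖ₋₁ + qₖ₋₂ (with p₋₁=1, p₋₂=0, q₋₁=0, q₋₂=1):
  k=0: a=11, p=11, q=1
  k=1: a=3, p=34, q=3
  k=2: a=4, p=147, q=13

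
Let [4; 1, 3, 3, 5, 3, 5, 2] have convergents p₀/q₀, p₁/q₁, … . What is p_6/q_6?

5574/1169

Using pₖ = aₖpₖ₋₁ + pₖ₋₂, qₖ = aₖqₖ₋₁ + qₖ₋₂ (with p₋₁=1, p₋₂=0, q₋₁=0, q₋₂=1):
  k=0: a=4, p=4, q=1
  k=1: a=1, p=5, q=1
  k=2: a=3, p=19, q=4
  k=3: a=3, p=62, q=13
  k=4: a=5, p=329, q=69
  k=5: a=3, p=1049, q=220
  k=6: a=5, p=5574, q=1169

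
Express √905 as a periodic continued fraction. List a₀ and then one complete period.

a₀ = ⌊√905⌋ = 30.
With m₀=0, d₀=1 and mₖ₊₁ = dₖaₖ − mₖ, dₖ₊₁ = (n − mₖ₊₁²)/dₖ, aₖ₊₁ = ⌊(a₀+mₖ₊₁)/dₖ₊₁⌋:
  k=1: m=30, d=5, a=12
  k=2: m=30, d=1, a=60
d=1 and a=2a₀=60 at k=2, so the next step gives (m, d) = (30, 5) again — its k=1 value — and the period has length 2.

[30; 12, 60]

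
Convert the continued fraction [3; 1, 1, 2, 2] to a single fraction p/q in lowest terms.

43/12

Using pₖ = aₖpₖ₋₁ + pₖ₋₂ and qₖ = aₖqₖ₋₁ + qₖ₋₂:
  k=0: a=3, p=3, q=1
  k=1: a=1, p=4, q=1
  k=2: a=1, p=7, q=2
  k=3: a=2, p=18, q=5
  k=4: a=2, p=43, q=12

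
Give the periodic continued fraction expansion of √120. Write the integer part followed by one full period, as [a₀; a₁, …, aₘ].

a₀ = ⌊√120⌋ = 10.
With m₀=0, d₀=1 and mₖ₊₁ = dₖaₖ − mₖ, dₖ₊₁ = (n − mₖ₊₁²)/dₖ, aₖ₊₁ = ⌊(a₀+mₖ₊₁)/dₖ₊₁⌋:
  k=1: m=10, d=20, a=1
  k=2: m=10, d=1, a=20
d=1 and a=2a₀=20 at k=2, so the next step gives (m, d) = (10, 20) again — its k=1 value — and the period has length 2.

[10; 1, 20]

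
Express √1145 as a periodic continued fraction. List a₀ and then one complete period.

a₀ = ⌊√1145⌋ = 33.
With m₀=0, d₀=1 and mₖ₊₁ = dₖaₖ − mₖ, dₖ₊₁ = (n − mₖ₊₁²)/dₖ, aₖ₊₁ = ⌊(a₀+mₖ₊₁)/dₖ₊₁⌋:
  k=1: m=33, d=56, a=1
  k=2: m=23, d=11, a=5
  k=3: m=32, d=11, a=5
  k=4: m=23, d=56, a=1
  k=5: m=33, d=1, a=66
d=1 and a=2a₀=66 at k=5, so the next step gives (m, d) = (33, 56) again — its k=1 value — and the period has length 5.

[33; 1, 5, 5, 1, 66]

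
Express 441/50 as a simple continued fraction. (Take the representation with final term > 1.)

441 = 8*50 + 41
50 = 1*41 + 9
41 = 4*9 + 5
9 = 1*5 + 4
5 = 1*4 + 1
4 = 4*1 + 0  (stop)
So 441/50 = [8; 1, 4, 1, 1, 4].

[8; 1, 4, 1, 1, 4]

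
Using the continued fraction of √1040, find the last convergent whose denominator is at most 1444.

√1040 = [32; 4, 64, …] (period length 2).
Convergents:
  p_0/q_0 = 32/1
  p_1/q_1 = 129/4
  p_2/q_2 = 8288/257
  p_3/q_3 = 33281/1032
  p_4/q_4 = 2138272/66305
q_3 = 1032 ≤ 1444 < 66305 = q_4, so the answer is 33281/1032.

33281/1032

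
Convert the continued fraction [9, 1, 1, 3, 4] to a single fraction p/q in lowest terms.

287/30

Using pₖ = aₖpₖ₋₁ + pₖ₋₂ and qₖ = aₖqₖ₋₁ + qₖ₋₂:
  k=0: a=9, p=9, q=1
  k=1: a=1, p=10, q=1
  k=2: a=1, p=19, q=2
  k=3: a=3, p=67, q=7
  k=4: a=4, p=287, q=30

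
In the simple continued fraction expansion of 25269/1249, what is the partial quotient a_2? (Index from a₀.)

25269 = 20·1249 + 289   →  a_0 = 20
1249 = 4·289 + 93   →  a_1 = 4
289 = 3·93 + 10   →  a_2 = 3

3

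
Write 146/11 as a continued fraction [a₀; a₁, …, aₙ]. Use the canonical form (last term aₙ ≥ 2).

[13; 3, 1, 2]

146 = 13×11 + 3
11 = 3×3 + 2
3 = 1×2 + 1
2 = 2×1 + 0  (stop)
So 146/11 = [13; 3, 1, 2].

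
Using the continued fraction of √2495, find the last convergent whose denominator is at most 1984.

98851/1979

√2495 = [49; 1, 18, 1, 98, …] (period length 4).
Convergents:
  p_0/q_0 = 49/1
  p_1/q_1 = 50/1
  p_2/q_2 = 949/19
  p_3/q_3 = 999/20
  p_4/q_4 = 98851/1979
  p_5/q_5 = 99850/1999
q_4 = 1979 ≤ 1984 < 1999 = q_5, so the answer is 98851/1979.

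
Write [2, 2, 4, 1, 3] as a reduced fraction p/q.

Using pₖ = aₖpₖ₋₁ + pₖ₋₂ and qₖ = aₖqₖ₋₁ + qₖ₋₂:
  k=0: a=2, p=2, q=1
  k=1: a=2, p=5, q=2
  k=2: a=4, p=22, q=9
  k=3: a=1, p=27, q=11
  k=4: a=3, p=103, q=42

103/42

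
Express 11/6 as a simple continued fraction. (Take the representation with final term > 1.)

11 = 1*6 + 5
6 = 1*5 + 1
5 = 5*1 + 0  (stop)
So 11/6 = [1; 1, 5].

[1; 1, 5]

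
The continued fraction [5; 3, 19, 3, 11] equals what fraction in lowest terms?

10682/2005

Fold from the inside: start with 11/1.
  3 + 1/11 = 34/11
  19 + 11/34 = 657/34
  3 + 34/657 = 2005/657
  5 + 657/2005 = 10682/2005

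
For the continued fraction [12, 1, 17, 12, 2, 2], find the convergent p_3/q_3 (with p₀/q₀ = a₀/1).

2809/217

Using pₖ = aₖpₖ₋₁ + pₖ₋₂, qₖ = aₖqₖ₋₁ + qₖ₋₂ (with p₋₁=1, p₋₂=0, q₋₁=0, q₋₂=1):
  k=0: a=12, p=12, q=1
  k=1: a=1, p=13, q=1
  k=2: a=17, p=233, q=18
  k=3: a=12, p=2809, q=217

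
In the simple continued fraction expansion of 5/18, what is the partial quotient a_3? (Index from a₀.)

5 = 0·18 + 5   →  a_0 = 0
18 = 3·5 + 3   →  a_1 = 3
5 = 1·3 + 2   →  a_2 = 1
3 = 1·2 + 1   →  a_3 = 1

1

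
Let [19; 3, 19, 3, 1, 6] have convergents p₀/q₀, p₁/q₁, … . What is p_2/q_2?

1121/58

Using pₖ = aₖpₖ₋₁ + pₖ₋₂, qₖ = aₖqₖ₋₁ + qₖ₋₂ (with p₋₁=1, p₋₂=0, q₋₁=0, q₋₂=1):
  k=0: a=19, p=19, q=1
  k=1: a=3, p=58, q=3
  k=2: a=19, p=1121, q=58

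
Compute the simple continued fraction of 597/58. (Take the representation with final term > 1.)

[10; 3, 2, 2, 3]

597 = 10·58 + 17
58 = 3·17 + 7
17 = 2·7 + 3
7 = 2·3 + 1
3 = 3·1 + 0  (stop)
So 597/58 = [10; 3, 2, 2, 3].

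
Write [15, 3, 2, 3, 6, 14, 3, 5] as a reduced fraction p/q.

534633/34963

Fold from the inside: start with 5/1.
  3 + 1/5 = 16/5
  14 + 5/16 = 229/16
  6 + 16/229 = 1390/229
  3 + 229/1390 = 4399/1390
  2 + 1390/4399 = 10188/4399
  3 + 4399/10188 = 34963/10188
  15 + 10188/34963 = 534633/34963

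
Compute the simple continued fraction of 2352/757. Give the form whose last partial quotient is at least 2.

2352 = 3·757 + 81
757 = 9·81 + 28
81 = 2·28 + 25
28 = 1·25 + 3
25 = 8·3 + 1
3 = 3·1 + 0  (stop)
So 2352/757 = [3; 9, 2, 1, 8, 3].

[3; 9, 2, 1, 8, 3]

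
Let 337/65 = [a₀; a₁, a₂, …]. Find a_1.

337 = 5·65 + 12   →  a_0 = 5
65 = 5·12 + 5   →  a_1 = 5

5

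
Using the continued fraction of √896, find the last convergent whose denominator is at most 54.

√896 = [29; 1, 13, 1, 58, …] (period length 4).
Convergents:
  p_0/q_0 = 29/1
  p_1/q_1 = 30/1
  p_2/q_2 = 419/14
  p_3/q_3 = 449/15
  p_4/q_4 = 26461/884
q_3 = 15 ≤ 54 < 884 = q_4, so the answer is 449/15.

449/15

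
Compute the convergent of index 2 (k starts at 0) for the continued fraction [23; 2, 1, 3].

70/3

Using pₖ = aₖpₖ₋₁ + pₖ₋₂, qₖ = aₖqₖ₋₁ + qₖ₋₂ (with p₋₁=1, p₋₂=0, q₋₁=0, q₋₂=1):
  k=0: a=23, p=23, q=1
  k=1: a=2, p=47, q=2
  k=2: a=1, p=70, q=3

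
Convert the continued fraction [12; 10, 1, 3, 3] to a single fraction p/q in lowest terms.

Using pₖ = aₖpₖ₋₁ + pₖ₋₂ and qₖ = aₖqₖ₋₁ + qₖ₋₂:
  k=0: a=12, p=12, q=1
  k=1: a=10, p=121, q=10
  k=2: a=1, p=133, q=11
  k=3: a=3, p=520, q=43
  k=4: a=3, p=1693, q=140

1693/140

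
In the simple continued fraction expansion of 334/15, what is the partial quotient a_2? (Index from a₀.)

1

334 = 22·15 + 4   →  a_0 = 22
15 = 3·4 + 3   →  a_1 = 3
4 = 1·3 + 1   →  a_2 = 1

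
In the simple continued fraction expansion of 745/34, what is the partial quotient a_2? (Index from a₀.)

10

745 = 21·34 + 31   →  a_0 = 21
34 = 1·31 + 3   →  a_1 = 1
31 = 10·3 + 1   →  a_2 = 10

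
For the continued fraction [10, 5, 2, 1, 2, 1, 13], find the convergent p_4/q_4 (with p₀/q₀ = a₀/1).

Using pₖ = aₖpₖ₋₁ + pₖ₋₂, qₖ = aₖqₖ₋₁ + qₖ₋₂ (with p₋₁=1, p₋₂=0, q₋₁=0, q₋₂=1):
  k=0: a=10, p=10, q=1
  k=1: a=5, p=51, q=5
  k=2: a=2, p=112, q=11
  k=3: a=1, p=163, q=16
  k=4: a=2, p=438, q=43

438/43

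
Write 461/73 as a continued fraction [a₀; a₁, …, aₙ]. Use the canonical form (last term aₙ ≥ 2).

461 = 6·73 + 23
73 = 3·23 + 4
23 = 5·4 + 3
4 = 1·3 + 1
3 = 3·1 + 0  (stop)
So 461/73 = [6; 3, 5, 1, 3].

[6; 3, 5, 1, 3]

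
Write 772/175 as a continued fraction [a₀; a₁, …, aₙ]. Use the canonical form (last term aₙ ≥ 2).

[4; 2, 2, 3, 10]

772 = 4·175 + 72
175 = 2·72 + 31
72 = 2·31 + 10
31 = 3·10 + 1
10 = 10·1 + 0  (stop)
So 772/175 = [4; 2, 2, 3, 10].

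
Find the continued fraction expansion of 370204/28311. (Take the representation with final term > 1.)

[13; 13, 9, 1, 10, 2, 9]

370204 = 13×28311 + 2161
28311 = 13×2161 + 218
2161 = 9×218 + 199
218 = 1×199 + 19
199 = 10×19 + 9
19 = 2×9 + 1
9 = 9×1 + 0  (stop)
So 370204/28311 = [13; 13, 9, 1, 10, 2, 9].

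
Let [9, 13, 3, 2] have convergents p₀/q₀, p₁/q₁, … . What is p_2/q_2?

363/40

Using pₖ = aₖpₖ₋₁ + pₖ₋₂, qₖ = aₖqₖ₋₁ + qₖ₋₂ (with p₋₁=1, p₋₂=0, q₋₁=0, q₋₂=1):
  k=0: a=9, p=9, q=1
  k=1: a=13, p=118, q=13
  k=2: a=3, p=363, q=40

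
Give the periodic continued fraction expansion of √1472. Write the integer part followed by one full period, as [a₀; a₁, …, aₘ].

[38; 2, 1, 2, 1, 2, 76]

a₀ = ⌊√1472⌋ = 38.
With m₀=0, d₀=1 and mₖ₊₁ = dₖaₖ − mₖ, dₖ₊₁ = (n − mₖ₊₁²)/dₖ, aₖ₊₁ = ⌊(a₀+mₖ₊₁)/dₖ₊₁⌋:
  k=1: m=38, d=28, a=2
  k=2: m=18, d=41, a=1
  k=3: m=23, d=23, a=2
  k=4: m=23, d=41, a=1
  k=5: m=18, d=28, a=2
  k=6: m=38, d=1, a=76
d=1 and a=2a₀=76 at k=6, so the next step gives (m, d) = (38, 28) again — its k=1 value — and the period has length 6.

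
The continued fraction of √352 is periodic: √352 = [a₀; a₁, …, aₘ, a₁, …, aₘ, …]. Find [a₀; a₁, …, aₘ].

[18; 1, 3, 5, 9, 5, 3, 1, 36]

a₀ = ⌊√352⌋ = 18.
With m₀=0, d₀=1 and mₖ₊₁ = dₖaₖ − mₖ, dₖ₊₁ = (n − mₖ₊₁²)/dₖ, aₖ₊₁ = ⌊(a₀+mₖ₊₁)/dₖ₊₁⌋:
  k=1: m=18, d=28, a=1
  k=2: m=10, d=9, a=3
  k=3: m=17, d=7, a=5
  k=4: m=18, d=4, a=9
  k=5: m=18, d=7, a=5
  k=6: m=17, d=9, a=3
  k=7: m=10, d=28, a=1
  k=8: m=18, d=1, a=36
d=1 and a=2a₀=36 at k=8, so the next step gives (m, d) = (18, 28) again — its k=1 value — and the period has length 8.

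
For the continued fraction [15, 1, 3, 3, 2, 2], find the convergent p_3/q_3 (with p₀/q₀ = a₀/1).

205/13

Using pₖ = aₖpₖ₋₁ + pₖ₋₂, qₖ = aₖqₖ₋₁ + qₖ₋₂ (with p₋₁=1, p₋₂=0, q₋₁=0, q₋₂=1):
  k=0: a=15, p=15, q=1
  k=1: a=1, p=16, q=1
  k=2: a=3, p=63, q=4
  k=3: a=3, p=205, q=13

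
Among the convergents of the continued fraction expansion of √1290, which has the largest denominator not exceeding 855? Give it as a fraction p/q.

√1290 = [35; 1, 10, 1, 70, …] (period length 4).
Convergents:
  p_0/q_0 = 35/1
  p_1/q_1 = 36/1
  p_2/q_2 = 395/11
  p_3/q_3 = 431/12
  p_4/q_4 = 30565/851
  p_5/q_5 = 30996/863
q_4 = 851 ≤ 855 < 863 = q_5, so the answer is 30565/851.

30565/851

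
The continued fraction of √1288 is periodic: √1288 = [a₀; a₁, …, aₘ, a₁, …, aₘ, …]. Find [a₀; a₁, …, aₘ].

a₀ = ⌊√1288⌋ = 35.
With m₀=0, d₀=1 and mₖ₊₁ = dₖaₖ − mₖ, dₖ₊₁ = (n − mₖ₊₁²)/dₖ, aₖ₊₁ = ⌊(a₀+mₖ₊₁)/dₖ₊₁⌋:
  k=1: m=35, d=63, a=1
  k=2: m=28, d=8, a=7
  k=3: m=28, d=63, a=1
  k=4: m=35, d=1, a=70
d=1 and a=2a₀=70 at k=4, so the next step gives (m, d) = (35, 63) again — its k=1 value — and the period has length 4.

[35; 1, 7, 1, 70]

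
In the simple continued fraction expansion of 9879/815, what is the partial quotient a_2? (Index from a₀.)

9879 = 12·815 + 99   →  a_0 = 12
815 = 8·99 + 23   →  a_1 = 8
99 = 4·23 + 7   →  a_2 = 4

4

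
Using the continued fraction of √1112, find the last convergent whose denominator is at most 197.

√1112 = [33; 2, 1, 7, 1, 2, 66, …] (period length 6).
Convergents:
  p_0/q_0 = 33/1
  p_1/q_1 = 67/2
  p_2/q_2 = 100/3
  p_3/q_3 = 767/23
  p_4/q_4 = 867/26
  p_5/q_5 = 2501/75
  p_6/q_6 = 165933/4976
q_5 = 75 ≤ 197 < 4976 = q_6, so the answer is 2501/75.

2501/75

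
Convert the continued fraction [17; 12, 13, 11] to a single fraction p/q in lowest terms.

29707/1739

Using pₖ = aₖpₖ₋₁ + pₖ₋₂ and qₖ = aₖqₖ₋₁ + qₖ₋₂:
  k=0: a=17, p=17, q=1
  k=1: a=12, p=205, q=12
  k=2: a=13, p=2682, q=157
  k=3: a=11, p=29707, q=1739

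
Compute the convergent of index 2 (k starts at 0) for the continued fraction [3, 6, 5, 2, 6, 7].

98/31

Using pₖ = aₖpₖ₋₁ + pₖ₋₂, qₖ = aₖqₖ₋₁ + qₖ₋₂ (with p₋₁=1, p₋₂=0, q₋₁=0, q₋₂=1):
  k=0: a=3, p=3, q=1
  k=1: a=6, p=19, q=6
  k=2: a=5, p=98, q=31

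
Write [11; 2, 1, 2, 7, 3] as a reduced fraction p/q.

Using pₖ = aₖpₖ₋₁ + pₖ₋₂ and qₖ = aₖqₖ₋₁ + qₖ₋₂:
  k=0: a=11, p=11, q=1
  k=1: a=2, p=23, q=2
  k=2: a=1, p=34, q=3
  k=3: a=2, p=91, q=8
  k=4: a=7, p=671, q=59
  k=5: a=3, p=2104, q=185

2104/185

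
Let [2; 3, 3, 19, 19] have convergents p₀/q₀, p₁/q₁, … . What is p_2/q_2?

23/10

Using pₖ = aₖpₖ₋₁ + pₖ₋₂, qₖ = aₖqₖ₋₁ + qₖ₋₂ (with p₋₁=1, p₋₂=0, q₋₁=0, q₋₂=1):
  k=0: a=2, p=2, q=1
  k=1: a=3, p=7, q=3
  k=2: a=3, p=23, q=10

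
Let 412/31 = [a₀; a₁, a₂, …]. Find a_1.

412 = 13·31 + 9   →  a_0 = 13
31 = 3·9 + 4   →  a_1 = 3

3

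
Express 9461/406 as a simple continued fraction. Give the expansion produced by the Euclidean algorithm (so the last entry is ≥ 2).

[23; 3, 3, 3, 12]

9461 = 23*406 + 123
406 = 3*123 + 37
123 = 3*37 + 12
37 = 3*12 + 1
12 = 12*1 + 0  (stop)
So 9461/406 = [23; 3, 3, 3, 12].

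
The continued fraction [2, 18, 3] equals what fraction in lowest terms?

113/55

Fold from the inside: start with 3/1.
  18 + 1/3 = 55/3
  2 + 3/55 = 113/55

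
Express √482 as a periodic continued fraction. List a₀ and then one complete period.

a₀ = ⌊√482⌋ = 21.
With m₀=0, d₀=1 and mₖ₊₁ = dₖaₖ − mₖ, dₖ₊₁ = (n − mₖ₊₁²)/dₖ, aₖ₊₁ = ⌊(a₀+mₖ₊₁)/dₖ₊₁⌋:
  k=1: m=21, d=41, a=1
  k=2: m=20, d=2, a=20
  k=3: m=20, d=41, a=1
  k=4: m=21, d=1, a=42
d=1 and a=2a₀=42 at k=4, so the next step gives (m, d) = (21, 41) again — its k=1 value — and the period has length 4.

[21; 1, 20, 1, 42]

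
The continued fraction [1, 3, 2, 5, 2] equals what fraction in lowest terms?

Fold from the inside: start with 2/1.
  5 + 1/2 = 11/2
  2 + 2/11 = 24/11
  3 + 11/24 = 83/24
  1 + 24/83 = 107/83

107/83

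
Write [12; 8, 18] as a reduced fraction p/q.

Fold from the inside: start with 18/1.
  8 + 1/18 = 145/18
  12 + 18/145 = 1758/145

1758/145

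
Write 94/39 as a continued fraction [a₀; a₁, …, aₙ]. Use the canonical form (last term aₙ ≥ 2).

94 = 2·39 + 16
39 = 2·16 + 7
16 = 2·7 + 2
7 = 3·2 + 1
2 = 2·1 + 0  (stop)
So 94/39 = [2; 2, 2, 3, 2].

[2; 2, 2, 3, 2]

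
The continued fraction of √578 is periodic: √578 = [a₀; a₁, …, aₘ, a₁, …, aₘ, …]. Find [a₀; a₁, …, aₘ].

[24; 24, 48]

a₀ = ⌊√578⌋ = 24.
With m₀=0, d₀=1 and mₖ₊₁ = dₖaₖ − mₖ, dₖ₊₁ = (n − mₖ₊₁²)/dₖ, aₖ₊₁ = ⌊(a₀+mₖ₊₁)/dₖ₊₁⌋:
  k=1: m=24, d=2, a=24
  k=2: m=24, d=1, a=48
d=1 and a=2a₀=48 at k=2, so the next step gives (m, d) = (24, 2) again — its k=1 value — and the period has length 2.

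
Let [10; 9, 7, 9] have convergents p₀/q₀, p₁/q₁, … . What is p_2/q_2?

647/64

Using pₖ = aₖpₖ₋₁ + pₖ₋₂, qₖ = aₖqₖ₋₁ + qₖ₋₂ (with p₋₁=1, p₋₂=0, q₋₁=0, q₋₂=1):
  k=0: a=10, p=10, q=1
  k=1: a=9, p=91, q=9
  k=2: a=7, p=647, q=64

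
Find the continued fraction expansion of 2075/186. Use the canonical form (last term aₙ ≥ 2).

2075 = 11*186 + 29
186 = 6*29 + 12
29 = 2*12 + 5
12 = 2*5 + 2
5 = 2*2 + 1
2 = 2*1 + 0  (stop)
So 2075/186 = [11; 6, 2, 2, 2, 2].

[11; 6, 2, 2, 2, 2]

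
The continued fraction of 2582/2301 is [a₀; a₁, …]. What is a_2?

5

2582 = 1·2301 + 281   →  a_0 = 1
2301 = 8·281 + 53   →  a_1 = 8
281 = 5·53 + 16   →  a_2 = 5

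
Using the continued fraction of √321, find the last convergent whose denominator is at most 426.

√321 = [17; 1, 10, 1, 34, …] (period length 4).
Convergents:
  p_0/q_0 = 17/1
  p_1/q_1 = 18/1
  p_2/q_2 = 197/11
  p_3/q_3 = 215/12
  p_4/q_4 = 7507/419
  p_5/q_5 = 7722/431
q_4 = 419 ≤ 426 < 431 = q_5, so the answer is 7507/419.

7507/419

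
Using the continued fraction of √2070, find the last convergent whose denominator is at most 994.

16561/364

√2070 = [45; 2, 90, …] (period length 2).
Convergents:
  p_0/q_0 = 45/1
  p_1/q_1 = 91/2
  p_2/q_2 = 8235/181
  p_3/q_3 = 16561/364
  p_4/q_4 = 1498725/32941
q_3 = 364 ≤ 994 < 32941 = q_4, so the answer is 16561/364.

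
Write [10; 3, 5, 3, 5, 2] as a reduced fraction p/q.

Fold from the inside: start with 2/1.
  5 + 1/2 = 11/2
  3 + 2/11 = 35/11
  5 + 11/35 = 186/35
  3 + 35/186 = 593/186
  10 + 186/593 = 6116/593

6116/593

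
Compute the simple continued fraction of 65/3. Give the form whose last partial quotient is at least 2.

65 = 21·3 + 2
3 = 1·2 + 1
2 = 2·1 + 0  (stop)
So 65/3 = [21; 1, 2].

[21; 1, 2]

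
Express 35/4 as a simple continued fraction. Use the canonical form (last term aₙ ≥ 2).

[8; 1, 3]

35 = 8×4 + 3
4 = 1×3 + 1
3 = 3×1 + 0  (stop)
So 35/4 = [8; 1, 3].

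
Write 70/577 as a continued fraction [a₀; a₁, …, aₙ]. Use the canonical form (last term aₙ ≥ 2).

70 = 0×577 + 70
577 = 8×70 + 17
70 = 4×17 + 2
17 = 8×2 + 1
2 = 2×1 + 0  (stop)
So 70/577 = [0; 8, 4, 8, 2].

[0; 8, 4, 8, 2]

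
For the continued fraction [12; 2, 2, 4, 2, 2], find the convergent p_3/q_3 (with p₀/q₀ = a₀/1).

273/22

Using pₖ = aₖpₖ₋₁ + pₖ₋₂, qₖ = aₖqₖ₋₁ + qₖ₋₂ (with p₋₁=1, p₋₂=0, q₋₁=0, q₋₂=1):
  k=0: a=12, p=12, q=1
  k=1: a=2, p=25, q=2
  k=2: a=2, p=62, q=5
  k=3: a=4, p=273, q=22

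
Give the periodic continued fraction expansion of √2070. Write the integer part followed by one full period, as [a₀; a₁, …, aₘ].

a₀ = ⌊√2070⌋ = 45.

[45; 2, 90]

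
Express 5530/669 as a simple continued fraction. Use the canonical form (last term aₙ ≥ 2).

[8; 3, 1, 3, 7, 6]

5530 = 8·669 + 178
669 = 3·178 + 135
178 = 1·135 + 43
135 = 3·43 + 6
43 = 7·6 + 1
6 = 6·1 + 0  (stop)
So 5530/669 = [8; 3, 1, 3, 7, 6].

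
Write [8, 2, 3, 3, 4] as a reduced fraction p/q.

835/99

Using pₖ = aₖpₖ₋₁ + pₖ₋₂ and qₖ = aₖqₖ₋₁ + qₖ₋₂:
  k=0: a=8, p=8, q=1
  k=1: a=2, p=17, q=2
  k=2: a=3, p=59, q=7
  k=3: a=3, p=194, q=23
  k=4: a=4, p=835, q=99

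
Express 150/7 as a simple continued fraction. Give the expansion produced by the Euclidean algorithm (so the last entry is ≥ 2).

[21; 2, 3]

150 = 21·7 + 3
7 = 2·3 + 1
3 = 3·1 + 0  (stop)
So 150/7 = [21; 2, 3].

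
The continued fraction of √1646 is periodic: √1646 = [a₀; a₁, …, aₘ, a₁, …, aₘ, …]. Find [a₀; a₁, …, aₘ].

[40; 1, 1, 3, 40, 3, 1, 1, 80]

a₀ = ⌊√1646⌋ = 40.
With m₀=0, d₀=1 and mₖ₊₁ = dₖaₖ − mₖ, dₖ₊₁ = (n − mₖ₊₁²)/dₖ, aₖ₊₁ = ⌊(a₀+mₖ₊₁)/dₖ₊₁⌋:
  k=1: m=40, d=46, a=1
  k=2: m=6, d=35, a=1
  k=3: m=29, d=23, a=3
  k=4: m=40, d=2, a=40
  k=5: m=40, d=23, a=3
  k=6: m=29, d=35, a=1
  k=7: m=6, d=46, a=1
  k=8: m=40, d=1, a=80
d=1 and a=2a₀=80 at k=8, so the next step gives (m, d) = (40, 46) again — its k=1 value — and the period has length 8.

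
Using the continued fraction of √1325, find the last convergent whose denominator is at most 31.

182/5

√1325 = [36; 2, 2, 72, …] (period length 3).
Convergents:
  p_0/q_0 = 36/1
  p_1/q_1 = 73/2
  p_2/q_2 = 182/5
  p_3/q_3 = 13177/362
q_2 = 5 ≤ 31 < 362 = q_3, so the answer is 182/5.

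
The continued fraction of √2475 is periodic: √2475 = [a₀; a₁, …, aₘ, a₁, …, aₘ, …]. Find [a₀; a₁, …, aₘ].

[49; 1, 2, 1, 98]

a₀ = ⌊√2475⌋ = 49.
With m₀=0, d₀=1 and mₖ₊₁ = dₖaₖ − mₖ, dₖ₊₁ = (n − mₖ₊₁²)/dₖ, aₖ₊₁ = ⌊(a₀+mₖ₊₁)/dₖ₊₁⌋:
  k=1: m=49, d=74, a=1
  k=2: m=25, d=25, a=2
  k=3: m=25, d=74, a=1
  k=4: m=49, d=1, a=98
d=1 and a=2a₀=98 at k=4, so the next step gives (m, d) = (49, 74) again — its k=1 value — and the period has length 4.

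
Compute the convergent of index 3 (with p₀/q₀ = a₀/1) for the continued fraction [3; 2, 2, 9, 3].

160/47

Using pₖ = aₖpₖ₋₁ + pₖ₋₂, qₖ = aₖqₖ₋₁ + qₖ₋₂ (with p₋₁=1, p₋₂=0, q₋₁=0, q₋₂=1):
  k=0: a=3, p=3, q=1
  k=1: a=2, p=7, q=2
  k=2: a=2, p=17, q=5
  k=3: a=9, p=160, q=47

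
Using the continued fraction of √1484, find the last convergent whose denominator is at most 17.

77/2

√1484 = [38; 1, 1, 10, 1, 1, 76, …] (period length 6).
Convergents:
  p_0/q_0 = 38/1
  p_1/q_1 = 39/1
  p_2/q_2 = 77/2
  p_3/q_3 = 809/21
q_2 = 2 ≤ 17 < 21 = q_3, so the answer is 77/2.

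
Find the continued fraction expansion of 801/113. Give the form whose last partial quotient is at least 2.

801 = 7*113 + 10
113 = 11*10 + 3
10 = 3*3 + 1
3 = 3*1 + 0  (stop)
So 801/113 = [7; 11, 3, 3].

[7; 11, 3, 3]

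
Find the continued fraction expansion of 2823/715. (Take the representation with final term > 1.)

[3; 1, 18, 3, 12]

2823 = 3×715 + 678
715 = 1×678 + 37
678 = 18×37 + 12
37 = 3×12 + 1
12 = 12×1 + 0  (stop)
So 2823/715 = [3; 1, 18, 3, 12].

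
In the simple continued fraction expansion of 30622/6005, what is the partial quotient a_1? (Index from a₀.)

30622 = 5·6005 + 597   →  a_0 = 5
6005 = 10·597 + 35   →  a_1 = 10

10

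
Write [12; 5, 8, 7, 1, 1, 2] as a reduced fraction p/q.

19305/1583

Using pₖ = aₖpₖ₋₁ + pₖ₋₂ and qₖ = aₖqₖ₋₁ + qₖ₋₂:
  k=0: a=12, p=12, q=1
  k=1: a=5, p=61, q=5
  k=2: a=8, p=500, q=41
  k=3: a=7, p=3561, q=292
  k=4: a=1, p=4061, q=333
  k=5: a=1, p=7622, q=625
  k=6: a=2, p=19305, q=1583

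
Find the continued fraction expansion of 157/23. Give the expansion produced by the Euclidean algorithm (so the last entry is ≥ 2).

[6; 1, 4, 1, 3]

157 = 6*23 + 19
23 = 1*19 + 4
19 = 4*4 + 3
4 = 1*3 + 1
3 = 3*1 + 0  (stop)
So 157/23 = [6; 1, 4, 1, 3].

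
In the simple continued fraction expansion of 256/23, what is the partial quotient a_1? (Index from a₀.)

7

256 = 11·23 + 3   →  a_0 = 11
23 = 7·3 + 2   →  a_1 = 7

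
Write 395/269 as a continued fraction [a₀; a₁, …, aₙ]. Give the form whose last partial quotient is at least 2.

[1; 2, 7, 2, 2, 3]

395 = 1·269 + 126
269 = 2·126 + 17
126 = 7·17 + 7
17 = 2·7 + 3
7 = 2·3 + 1
3 = 3·1 + 0  (stop)
So 395/269 = [1; 2, 7, 2, 2, 3].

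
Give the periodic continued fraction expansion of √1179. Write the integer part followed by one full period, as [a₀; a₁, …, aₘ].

a₀ = ⌊√1179⌋ = 34.

[34; 2, 1, 33, 1, 2, 68]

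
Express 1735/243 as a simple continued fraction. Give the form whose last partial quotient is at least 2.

1735 = 7×243 + 34
243 = 7×34 + 5
34 = 6×5 + 4
5 = 1×4 + 1
4 = 4×1 + 0  (stop)
So 1735/243 = [7; 7, 6, 1, 4].

[7; 7, 6, 1, 4]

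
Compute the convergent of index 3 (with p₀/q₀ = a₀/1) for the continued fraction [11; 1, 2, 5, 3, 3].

187/16

Using pₖ = aₖpₖ₋₁ + pₖ₋₂, qₖ = aₖqₖ₋₁ + qₖ₋₂ (with p₋₁=1, p₋₂=0, q₋₁=0, q₋₂=1):
  k=0: a=11, p=11, q=1
  k=1: a=1, p=12, q=1
  k=2: a=2, p=35, q=3
  k=3: a=5, p=187, q=16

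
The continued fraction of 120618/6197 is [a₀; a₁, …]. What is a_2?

6

120618 = 19·6197 + 2875   →  a_0 = 19
6197 = 2·2875 + 447   →  a_1 = 2
2875 = 6·447 + 193   →  a_2 = 6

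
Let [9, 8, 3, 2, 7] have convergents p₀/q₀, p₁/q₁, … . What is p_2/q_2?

Using pₖ = aₖpₖ₋₁ + pₖ₋₂, qₖ = aₖqₖ₋₁ + qₖ₋₂ (with p₋₁=1, p₋₂=0, q₋₁=0, q₋₂=1):
  k=0: a=9, p=9, q=1
  k=1: a=8, p=73, q=8
  k=2: a=3, p=228, q=25

228/25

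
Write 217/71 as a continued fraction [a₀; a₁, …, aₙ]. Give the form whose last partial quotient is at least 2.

[3; 17, 1, 3]

217 = 3×71 + 4
71 = 17×4 + 3
4 = 1×3 + 1
3 = 3×1 + 0  (stop)
So 217/71 = [3; 17, 1, 3].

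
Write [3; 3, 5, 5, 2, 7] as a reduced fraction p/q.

4496/1357

Using pₖ = aₖpₖ₋₁ + pₖ₋₂ and qₖ = aₖqₖ₋₁ + qₖ₋₂:
  k=0: a=3, p=3, q=1
  k=1: a=3, p=10, q=3
  k=2: a=5, p=53, q=16
  k=3: a=5, p=275, q=83
  k=4: a=2, p=603, q=182
  k=5: a=7, p=4496, q=1357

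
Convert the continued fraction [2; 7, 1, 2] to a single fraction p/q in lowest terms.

49/23

Fold from the inside: start with 2/1.
  1 + 1/2 = 3/2
  7 + 2/3 = 23/3
  2 + 3/23 = 49/23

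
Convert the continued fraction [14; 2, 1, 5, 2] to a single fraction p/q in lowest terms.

Fold from the inside: start with 2/1.
  5 + 1/2 = 11/2
  1 + 2/11 = 13/11
  2 + 11/13 = 37/13
  14 + 13/37 = 531/37

531/37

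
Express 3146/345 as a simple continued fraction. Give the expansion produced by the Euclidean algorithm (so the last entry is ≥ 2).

3146 = 9*345 + 41
345 = 8*41 + 17
41 = 2*17 + 7
17 = 2*7 + 3
7 = 2*3 + 1
3 = 3*1 + 0  (stop)
So 3146/345 = [9; 8, 2, 2, 2, 3].

[9; 8, 2, 2, 2, 3]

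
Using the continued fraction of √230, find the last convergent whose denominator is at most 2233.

√230 = [15; 6, 30, …] (period length 2).
Convergents:
  p_0/q_0 = 15/1
  p_1/q_1 = 91/6
  p_2/q_2 = 2745/181
  p_3/q_3 = 16561/1092
  p_4/q_4 = 499575/32941
q_3 = 1092 ≤ 2233 < 32941 = q_4, so the answer is 16561/1092.

16561/1092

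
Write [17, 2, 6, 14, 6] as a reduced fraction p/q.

19505/1117

Using pₖ = aₖpₖ₋₁ + pₖ₋₂ and qₖ = aₖqₖ₋₁ + qₖ₋₂:
  k=0: a=17, p=17, q=1
  k=1: a=2, p=35, q=2
  k=2: a=6, p=227, q=13
  k=3: a=14, p=3213, q=184
  k=4: a=6, p=19505, q=1117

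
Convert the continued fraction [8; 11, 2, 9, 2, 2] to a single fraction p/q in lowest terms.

9187/1136

Fold from the inside: start with 2/1.
  2 + 1/2 = 5/2
  9 + 2/5 = 47/5
  2 + 5/47 = 99/47
  11 + 47/99 = 1136/99
  8 + 99/1136 = 9187/1136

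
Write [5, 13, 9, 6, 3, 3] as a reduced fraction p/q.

Using pₖ = aₖpₖ₋₁ + pₖ₋₂ and qₖ = aₖqₖ₋₁ + qₖ₋₂:
  k=0: a=5, p=5, q=1
  k=1: a=13, p=66, q=13
  k=2: a=9, p=599, q=118
  k=3: a=6, p=3660, q=721
  k=4: a=3, p=11579, q=2281
  k=5: a=3, p=38397, q=7564

38397/7564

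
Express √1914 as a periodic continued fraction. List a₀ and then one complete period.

[43; 1, 2, 1, 86]

a₀ = ⌊√1914⌋ = 43.
With m₀=0, d₀=1 and mₖ₊₁ = dₖaₖ − mₖ, dₖ₊₁ = (n − mₖ₊₁²)/dₖ, aₖ₊₁ = ⌊(a₀+mₖ₊₁)/dₖ₊₁⌋:
  k=1: m=43, d=65, a=1
  k=2: m=22, d=22, a=2
  k=3: m=22, d=65, a=1
  k=4: m=43, d=1, a=86
d=1 and a=2a₀=86 at k=4, so the next step gives (m, d) = (43, 65) again — its k=1 value — and the period has length 4.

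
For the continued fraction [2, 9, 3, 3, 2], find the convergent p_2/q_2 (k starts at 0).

Using pₖ = aₖpₖ₋₁ + pₖ₋₂, qₖ = aₖqₖ₋₁ + qₖ₋₂ (with p₋₁=1, p₋₂=0, q₋₁=0, q₋₂=1):
  k=0: a=2, p=2, q=1
  k=1: a=9, p=19, q=9
  k=2: a=3, p=59, q=28

59/28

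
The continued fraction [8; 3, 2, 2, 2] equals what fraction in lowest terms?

Using pₖ = aₖpₖ₋₁ + pₖ₋₂ and qₖ = aₖqₖ₋₁ + qₖ₋₂:
  k=0: a=8, p=8, q=1
  k=1: a=3, p=25, q=3
  k=2: a=2, p=58, q=7
  k=3: a=2, p=141, q=17
  k=4: a=2, p=340, q=41

340/41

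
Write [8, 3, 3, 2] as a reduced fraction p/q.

191/23

Using pₖ = aₖpₖ₋₁ + pₖ₋₂ and qₖ = aₖqₖ₋₁ + qₖ₋₂:
  k=0: a=8, p=8, q=1
  k=1: a=3, p=25, q=3
  k=2: a=3, p=83, q=10
  k=3: a=2, p=191, q=23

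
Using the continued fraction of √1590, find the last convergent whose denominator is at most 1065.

√1590 = [39; 1, 6, 1, 78, …] (period length 4).
Convergents:
  p_0/q_0 = 39/1
  p_1/q_1 = 40/1
  p_2/q_2 = 279/7
  p_3/q_3 = 319/8
  p_4/q_4 = 25161/631
  p_5/q_5 = 25480/639
  p_6/q_6 = 178041/4465
q_5 = 639 ≤ 1065 < 4465 = q_6, so the answer is 25480/639.

25480/639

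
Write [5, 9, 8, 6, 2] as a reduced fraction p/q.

4941/967

Using pₖ = aₖpₖ₋₁ + pₖ₋₂ and qₖ = aₖqₖ₋₁ + qₖ₋₂:
  k=0: a=5, p=5, q=1
  k=1: a=9, p=46, q=9
  k=2: a=8, p=373, q=73
  k=3: a=6, p=2284, q=447
  k=4: a=2, p=4941, q=967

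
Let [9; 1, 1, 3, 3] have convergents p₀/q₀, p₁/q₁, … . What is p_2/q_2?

Using pₖ = aₖpₖ₋₁ + pₖ₋₂, qₖ = aₖqₖ₋₁ + qₖ₋₂ (with p₋₁=1, p₋₂=0, q₋₁=0, q₋₂=1):
  k=0: a=9, p=9, q=1
  k=1: a=1, p=10, q=1
  k=2: a=1, p=19, q=2

19/2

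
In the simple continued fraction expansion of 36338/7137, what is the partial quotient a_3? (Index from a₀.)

13

36338 = 5·7137 + 653   →  a_0 = 5
7137 = 10·653 + 607   →  a_1 = 10
653 = 1·607 + 46   →  a_2 = 1
607 = 13·46 + 9   →  a_3 = 13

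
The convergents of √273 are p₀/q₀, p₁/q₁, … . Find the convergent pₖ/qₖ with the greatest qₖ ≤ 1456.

23644/1431

√273 = [16; 1, 1, 10, 1, 1, 32, …] (period length 6).
Convergents:
  p_0/q_0 = 16/1
  p_1/q_1 = 17/1
  p_2/q_2 = 33/2
  p_3/q_3 = 347/21
  p_4/q_4 = 380/23
  p_5/q_5 = 727/44
  p_6/q_6 = 23644/1431
  p_7/q_7 = 24371/1475
q_6 = 1431 ≤ 1456 < 1475 = q_7, so the answer is 23644/1431.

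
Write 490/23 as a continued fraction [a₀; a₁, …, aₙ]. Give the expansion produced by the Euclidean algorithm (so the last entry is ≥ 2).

490 = 21·23 + 7
23 = 3·7 + 2
7 = 3·2 + 1
2 = 2·1 + 0  (stop)
So 490/23 = [21; 3, 3, 2].

[21; 3, 3, 2]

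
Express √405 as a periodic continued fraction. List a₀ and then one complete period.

[20; 8, 40]

a₀ = ⌊√405⌋ = 20.
With m₀=0, d₀=1 and mₖ₊₁ = dₖaₖ − mₖ, dₖ₊₁ = (n − mₖ₊₁²)/dₖ, aₖ₊₁ = ⌊(a₀+mₖ₊₁)/dₖ₊₁⌋:
  k=1: m=20, d=5, a=8
  k=2: m=20, d=1, a=40
d=1 and a=2a₀=40 at k=2, so the next step gives (m, d) = (20, 5) again — its k=1 value — and the period has length 2.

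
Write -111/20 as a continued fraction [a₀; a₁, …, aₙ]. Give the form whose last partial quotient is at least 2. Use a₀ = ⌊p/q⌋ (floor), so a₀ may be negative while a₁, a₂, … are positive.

[-6; 2, 4, 2]

-111 = -6×20 + 9
20 = 2×9 + 2
9 = 4×2 + 1
2 = 2×1 + 0  (stop)
So -111/20 = [-6; 2, 4, 2].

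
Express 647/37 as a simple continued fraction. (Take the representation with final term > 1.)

647 = 17×37 + 18
37 = 2×18 + 1
18 = 18×1 + 0  (stop)
So 647/37 = [17; 2, 18].

[17; 2, 18]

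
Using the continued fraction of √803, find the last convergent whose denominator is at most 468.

√803 = [28; 2, 1, 27, 1, 2, 56, …] (period length 6).
Convergents:
  p_0/q_0 = 28/1
  p_1/q_1 = 57/2
  p_2/q_2 = 85/3
  p_3/q_3 = 2352/83
  p_4/q_4 = 2437/86
  p_5/q_5 = 7226/255
  p_6/q_6 = 407093/14366
q_5 = 255 ≤ 468 < 14366 = q_6, so the answer is 7226/255.

7226/255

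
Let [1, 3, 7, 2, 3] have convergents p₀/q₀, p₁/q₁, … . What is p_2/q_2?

29/22

Using pₖ = aₖpₖ₋₁ + pₖ₋₂, qₖ = aₖqₖ₋₁ + qₖ₋₂ (with p₋₁=1, p₋₂=0, q₋₁=0, q₋₂=1):
  k=0: a=1, p=1, q=1
  k=1: a=3, p=4, q=3
  k=2: a=7, p=29, q=22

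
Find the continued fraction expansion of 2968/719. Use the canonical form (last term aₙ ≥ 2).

[4; 7, 1, 4, 2, 2, 3]

2968 = 4×719 + 92
719 = 7×92 + 75
92 = 1×75 + 17
75 = 4×17 + 7
17 = 2×7 + 3
7 = 2×3 + 1
3 = 3×1 + 0  (stop)
So 2968/719 = [4; 7, 1, 4, 2, 2, 3].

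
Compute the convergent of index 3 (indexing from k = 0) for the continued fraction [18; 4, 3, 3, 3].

Using pₖ = aₖpₖ₋₁ + pₖ₋₂, qₖ = aₖqₖ₋₁ + qₖ₋₂ (with p₋₁=1, p₋₂=0, q₋₁=0, q₋₂=1):
  k=0: a=18, p=18, q=1
  k=1: a=4, p=73, q=4
  k=2: a=3, p=237, q=13
  k=3: a=3, p=784, q=43

784/43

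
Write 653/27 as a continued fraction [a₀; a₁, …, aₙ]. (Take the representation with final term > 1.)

653 = 24*27 + 5
27 = 5*5 + 2
5 = 2*2 + 1
2 = 2*1 + 0  (stop)
So 653/27 = [24; 5, 2, 2].

[24; 5, 2, 2]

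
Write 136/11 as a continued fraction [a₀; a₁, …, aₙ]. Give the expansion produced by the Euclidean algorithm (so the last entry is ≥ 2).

136 = 12*11 + 4
11 = 2*4 + 3
4 = 1*3 + 1
3 = 3*1 + 0  (stop)
So 136/11 = [12; 2, 1, 3].

[12; 2, 1, 3]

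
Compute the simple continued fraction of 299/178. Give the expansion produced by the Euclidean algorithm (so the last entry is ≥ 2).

[1; 1, 2, 8, 7]

299 = 1×178 + 121
178 = 1×121 + 57
121 = 2×57 + 7
57 = 8×7 + 1
7 = 7×1 + 0  (stop)
So 299/178 = [1; 1, 2, 8, 7].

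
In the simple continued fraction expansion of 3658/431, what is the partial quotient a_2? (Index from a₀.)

3658 = 8·431 + 210   →  a_0 = 8
431 = 2·210 + 11   →  a_1 = 2
210 = 19·11 + 1   →  a_2 = 19

19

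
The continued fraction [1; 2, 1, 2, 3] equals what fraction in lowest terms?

37/27

Fold from the inside: start with 3/1.
  2 + 1/3 = 7/3
  1 + 3/7 = 10/7
  2 + 7/10 = 27/10
  1 + 10/27 = 37/27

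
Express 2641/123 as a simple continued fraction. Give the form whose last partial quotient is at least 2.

2641 = 21×123 + 58
123 = 2×58 + 7
58 = 8×7 + 2
7 = 3×2 + 1
2 = 2×1 + 0  (stop)
So 2641/123 = [21; 2, 8, 3, 2].

[21; 2, 8, 3, 2]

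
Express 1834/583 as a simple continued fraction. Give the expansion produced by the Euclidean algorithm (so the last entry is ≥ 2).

1834 = 3×583 + 85
583 = 6×85 + 73
85 = 1×73 + 12
73 = 6×12 + 1
12 = 12×1 + 0  (stop)
So 1834/583 = [3; 6, 1, 6, 12].

[3; 6, 1, 6, 12]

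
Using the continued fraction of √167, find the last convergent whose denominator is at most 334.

4187/324

√167 = [12; 1, 11, 1, 24, …] (period length 4).
Convergents:
  p_0/q_0 = 12/1
  p_1/q_1 = 13/1
  p_2/q_2 = 155/12
  p_3/q_3 = 168/13
  p_4/q_4 = 4187/324
  p_5/q_5 = 4355/337
q_4 = 324 ≤ 334 < 337 = q_5, so the answer is 4187/324.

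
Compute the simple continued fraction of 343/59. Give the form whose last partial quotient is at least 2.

343 = 5*59 + 48
59 = 1*48 + 11
48 = 4*11 + 4
11 = 2*4 + 3
4 = 1*3 + 1
3 = 3*1 + 0  (stop)
So 343/59 = [5; 1, 4, 2, 1, 3].

[5; 1, 4, 2, 1, 3]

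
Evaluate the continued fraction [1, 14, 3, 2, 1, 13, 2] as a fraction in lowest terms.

4345/4061

Using pₖ = aₖpₖ₋₁ + pₖ₋₂ and qₖ = aₖqₖ₋₁ + qₖ₋₂:
  k=0: a=1, p=1, q=1
  k=1: a=14, p=15, q=14
  k=2: a=3, p=46, q=43
  k=3: a=2, p=107, q=100
  k=4: a=1, p=153, q=143
  k=5: a=13, p=2096, q=1959
  k=6: a=2, p=4345, q=4061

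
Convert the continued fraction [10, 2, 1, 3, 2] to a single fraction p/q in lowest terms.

Using pₖ = aₖpₖ₋₁ + pₖ₋₂ and qₖ = aₖqₖ₋₁ + qₖ₋₂:
  k=0: a=10, p=10, q=1
  k=1: a=2, p=21, q=2
  k=2: a=1, p=31, q=3
  k=3: a=3, p=114, q=11
  k=4: a=2, p=259, q=25

259/25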